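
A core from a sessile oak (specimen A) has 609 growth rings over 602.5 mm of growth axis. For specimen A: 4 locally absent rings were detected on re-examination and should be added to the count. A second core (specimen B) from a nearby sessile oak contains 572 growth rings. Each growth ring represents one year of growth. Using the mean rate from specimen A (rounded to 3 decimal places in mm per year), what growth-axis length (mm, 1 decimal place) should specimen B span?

562.3 mm

Specimen A: adjusted count: 609 + 4 = 613 growth rings.
A: Extension rate ≈ 602.5 / 613 = 0.983 mm/yr.
B's length ≈ 0.983 × 572 = 562.3 mm.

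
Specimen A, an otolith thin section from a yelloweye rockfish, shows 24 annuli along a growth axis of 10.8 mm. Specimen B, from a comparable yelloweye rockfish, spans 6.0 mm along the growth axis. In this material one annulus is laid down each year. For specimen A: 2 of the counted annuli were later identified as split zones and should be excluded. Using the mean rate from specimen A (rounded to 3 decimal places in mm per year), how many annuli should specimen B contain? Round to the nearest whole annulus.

12 annuli

Specimen A: true annulus count = 24 − 2 = 22.
A: Extension rate ≈ 10.8 / 22 = 0.491 mm/year.
For B, 6.0 / 0.491 = 12.22 years ≈ 12 annuli.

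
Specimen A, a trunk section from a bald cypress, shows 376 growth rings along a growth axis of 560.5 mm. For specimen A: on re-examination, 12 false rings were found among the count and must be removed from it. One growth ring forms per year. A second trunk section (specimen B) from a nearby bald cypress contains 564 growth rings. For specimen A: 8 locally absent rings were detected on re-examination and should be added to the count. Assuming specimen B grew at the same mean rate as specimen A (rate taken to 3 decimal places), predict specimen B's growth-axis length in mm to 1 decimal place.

849.9 mm

Specimen A: correcting the raw count gives 376 − 12 + 8 = 372 true growth rings.
A: Extension rate ≈ 560.5 / 372 = 1.507 mm/year.
Length of B = 1.507 × 564 = 849.9 mm.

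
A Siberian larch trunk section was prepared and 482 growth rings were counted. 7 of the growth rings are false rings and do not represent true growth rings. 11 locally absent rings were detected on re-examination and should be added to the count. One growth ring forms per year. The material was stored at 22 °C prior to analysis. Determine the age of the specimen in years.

486 yr

Correcting the raw count gives 482 − 7 + 11 = 486 true growth rings.
At one growth ring per year, that is 486 years.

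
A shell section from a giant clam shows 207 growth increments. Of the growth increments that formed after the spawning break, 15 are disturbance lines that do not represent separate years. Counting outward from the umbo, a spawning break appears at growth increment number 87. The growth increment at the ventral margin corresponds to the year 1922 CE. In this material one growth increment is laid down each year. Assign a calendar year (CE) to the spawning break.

The spawning break sits at growth increment 87 from the umbo, so 207 − 87 = 120 growth increments formed after it.
Removing the 15 false growth increments leaves 120 − 15 = 105 true growth increments beyond the spawning break.
1922 − 105 = 1817 CE.

1817 CE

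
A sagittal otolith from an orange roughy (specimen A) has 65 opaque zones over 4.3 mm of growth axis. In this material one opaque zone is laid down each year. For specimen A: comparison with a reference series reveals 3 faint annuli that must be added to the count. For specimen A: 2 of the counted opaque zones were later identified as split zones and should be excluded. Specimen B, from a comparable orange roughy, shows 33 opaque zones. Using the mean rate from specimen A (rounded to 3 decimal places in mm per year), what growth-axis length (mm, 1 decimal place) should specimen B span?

2.1 mm

Specimen A: correcting the raw count gives 65 − 2 + 3 = 66 true opaque zones.
A: 4.3 mm over 66 years gives 4.3 / 66 ≈ 0.065 mm per year.
B's length ≈ 0.065 × 33 = 2.1 mm.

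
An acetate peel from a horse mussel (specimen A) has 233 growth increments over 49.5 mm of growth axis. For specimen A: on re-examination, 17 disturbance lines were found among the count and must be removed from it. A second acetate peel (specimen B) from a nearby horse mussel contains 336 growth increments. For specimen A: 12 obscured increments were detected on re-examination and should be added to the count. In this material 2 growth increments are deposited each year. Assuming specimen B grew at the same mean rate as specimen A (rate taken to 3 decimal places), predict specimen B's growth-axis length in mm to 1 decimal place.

72.9 mm

Specimen A: adjusted count: 233 − 17 + 12 = 228 growth increments.
Specimen A: with 2 growth increments per year, 228 / 2 = 114 years.
A: 49.5 mm over 114 years gives 49.5 / 114 ≈ 0.434 mm/year.
Specimen B: dividing by 2 growth increments per year: 336 / 2 = 168 years. Length of B = 0.434 × 168 = 72.9 mm.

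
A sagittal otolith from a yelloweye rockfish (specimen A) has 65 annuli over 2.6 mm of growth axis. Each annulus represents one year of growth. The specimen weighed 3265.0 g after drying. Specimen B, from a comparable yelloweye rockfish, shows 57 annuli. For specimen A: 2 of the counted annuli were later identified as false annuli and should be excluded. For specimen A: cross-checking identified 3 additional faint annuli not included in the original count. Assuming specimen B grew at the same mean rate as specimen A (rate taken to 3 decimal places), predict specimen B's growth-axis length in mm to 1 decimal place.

Specimen A: adjusted count: 65 − 2 + 3 = 66 annuli.
A: Mean rate = 2.6 mm / 66 years ≈ 0.039 mm per year.
B's length ≈ 0.039 × 57 = 2.2 mm.

2.2 mm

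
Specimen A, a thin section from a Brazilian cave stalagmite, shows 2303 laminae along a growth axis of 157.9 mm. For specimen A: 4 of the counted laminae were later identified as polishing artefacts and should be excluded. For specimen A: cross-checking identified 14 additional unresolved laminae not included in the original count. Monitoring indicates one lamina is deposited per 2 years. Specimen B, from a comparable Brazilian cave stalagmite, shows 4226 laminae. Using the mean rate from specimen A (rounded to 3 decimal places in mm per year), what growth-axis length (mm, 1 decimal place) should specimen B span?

Specimen A: after corrections the count is 2303 − 4 + 14 = 2313 laminae.
Specimen A: multiplying by 2 years per lamina: 2313 × 2 = 4626 years.
A: Extension rate ≈ 157.9 / 4626 = 0.034 mm/year.
Specimen B: 4226 laminae at 2 years each span 4226 × 2 = 8452 years. Length of B = 0.034 × 8452 = 287.4 mm.

287.4 mm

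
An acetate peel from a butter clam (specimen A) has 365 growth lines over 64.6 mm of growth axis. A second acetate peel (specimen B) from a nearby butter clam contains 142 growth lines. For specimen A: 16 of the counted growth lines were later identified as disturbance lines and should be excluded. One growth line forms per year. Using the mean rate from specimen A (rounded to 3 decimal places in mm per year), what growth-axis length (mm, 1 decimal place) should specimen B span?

26.3 mm

Specimen A: true growth line count = 365 − 16 = 349.
A: 64.6 mm over 349 years gives 64.6 / 349 ≈ 0.185 mm/yr.
For B, 0.185 mm/year × 142 years = 26.3 mm.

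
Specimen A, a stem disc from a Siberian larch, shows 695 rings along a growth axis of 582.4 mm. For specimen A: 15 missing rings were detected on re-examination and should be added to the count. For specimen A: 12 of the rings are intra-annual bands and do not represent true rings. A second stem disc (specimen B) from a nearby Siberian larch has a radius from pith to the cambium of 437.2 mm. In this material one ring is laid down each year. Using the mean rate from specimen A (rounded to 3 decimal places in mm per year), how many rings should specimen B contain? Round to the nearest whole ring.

Specimen A: adjusted count: 695 − 12 + 15 = 698 rings.
A: 582.4 mm over 698 years gives 582.4 / 698 ≈ 0.834 mm per year.
B spans 437.2 / 0.834 = 524.22 years ≈ 524 rings.

524 rings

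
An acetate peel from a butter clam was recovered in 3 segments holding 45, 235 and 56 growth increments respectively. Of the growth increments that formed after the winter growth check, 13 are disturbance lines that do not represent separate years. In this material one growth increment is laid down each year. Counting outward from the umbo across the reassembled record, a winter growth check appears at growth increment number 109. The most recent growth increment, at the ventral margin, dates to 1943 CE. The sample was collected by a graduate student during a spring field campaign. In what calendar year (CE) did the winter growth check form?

1729 CE

Total growth increments = 45 + 235 + 56 = 336.
The winter growth check sits at growth increment 109 from the umbo, so 336 − 109 = 227 growth increments formed after it.
Excluding 13 false growth increments: 227 − 13 = 214.
1943 − 214 = 1729 CE.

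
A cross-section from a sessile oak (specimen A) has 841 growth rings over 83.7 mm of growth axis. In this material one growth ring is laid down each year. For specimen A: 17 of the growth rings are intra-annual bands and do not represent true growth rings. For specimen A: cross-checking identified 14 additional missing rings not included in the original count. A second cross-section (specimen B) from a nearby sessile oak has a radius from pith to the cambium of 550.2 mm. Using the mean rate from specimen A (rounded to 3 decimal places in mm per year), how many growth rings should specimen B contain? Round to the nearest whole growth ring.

5502 growth rings

Specimen A: after corrections the count is 841 − 17 + 14 = 838 growth rings.
A: 83.7 mm over 838 years gives 83.7 / 838 ≈ 0.100 mm per year.
Specimen B: 550.2 mm / 0.100 mm per year = 5502.00 years ≈ 5502 growth rings.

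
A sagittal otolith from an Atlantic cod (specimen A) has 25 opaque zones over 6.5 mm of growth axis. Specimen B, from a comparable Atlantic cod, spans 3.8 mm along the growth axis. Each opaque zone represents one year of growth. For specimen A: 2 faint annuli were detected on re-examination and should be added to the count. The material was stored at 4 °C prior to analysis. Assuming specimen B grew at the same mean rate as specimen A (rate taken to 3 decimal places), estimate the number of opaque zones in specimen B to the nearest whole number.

16 opaque zones

Specimen A: correcting the raw count gives 25 + 2 = 27 true opaque zones.
A: 6.5 mm over 27 years gives 6.5 / 27 ≈ 0.241 mm/year.
Specimen B: 3.8 mm / 0.241 mm per year = 15.77 years ≈ 16 opaque zones.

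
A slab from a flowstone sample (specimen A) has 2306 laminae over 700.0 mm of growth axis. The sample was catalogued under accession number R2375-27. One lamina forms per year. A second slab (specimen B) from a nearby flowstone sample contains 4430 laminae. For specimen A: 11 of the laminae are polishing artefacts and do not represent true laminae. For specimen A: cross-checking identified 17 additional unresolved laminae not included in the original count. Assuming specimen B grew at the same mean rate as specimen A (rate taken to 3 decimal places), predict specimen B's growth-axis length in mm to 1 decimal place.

1342.3 mm

Specimen A: correcting the raw count gives 2306 − 11 + 17 = 2312 true laminae.
A: Extension rate ≈ 700.0 / 2312 = 0.303 mm per year.
Length of B = 0.303 × 4430 = 1342.3 mm.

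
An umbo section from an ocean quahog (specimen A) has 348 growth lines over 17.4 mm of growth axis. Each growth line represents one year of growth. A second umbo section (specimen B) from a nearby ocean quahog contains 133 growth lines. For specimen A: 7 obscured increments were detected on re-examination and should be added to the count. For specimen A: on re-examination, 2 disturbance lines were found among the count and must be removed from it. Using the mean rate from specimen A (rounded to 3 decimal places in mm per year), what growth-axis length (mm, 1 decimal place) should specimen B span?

6.5 mm

Specimen A: true growth line count = 348 − 2 + 7 = 353.
A: 17.4 mm over 353 years gives 17.4 / 353 ≈ 0.049 mm per year.
B's length ≈ 0.049 × 133 = 6.5 mm.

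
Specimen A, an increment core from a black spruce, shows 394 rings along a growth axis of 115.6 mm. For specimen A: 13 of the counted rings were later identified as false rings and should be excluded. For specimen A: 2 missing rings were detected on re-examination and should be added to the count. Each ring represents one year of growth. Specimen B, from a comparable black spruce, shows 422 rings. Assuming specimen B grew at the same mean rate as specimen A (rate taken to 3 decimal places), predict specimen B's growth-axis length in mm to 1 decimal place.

127.4 mm

Specimen A: true ring count = 394 − 13 + 2 = 383.
A: Extension rate ≈ 115.6 / 383 = 0.302 mm per year.
For B, 0.302 mm/year × 422 years = 127.4 mm.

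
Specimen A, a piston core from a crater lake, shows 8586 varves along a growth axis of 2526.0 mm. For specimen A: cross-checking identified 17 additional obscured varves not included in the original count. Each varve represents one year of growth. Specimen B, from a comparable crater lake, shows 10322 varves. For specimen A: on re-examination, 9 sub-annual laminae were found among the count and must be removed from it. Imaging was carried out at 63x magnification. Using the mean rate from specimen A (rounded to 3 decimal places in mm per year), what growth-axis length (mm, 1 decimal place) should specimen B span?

Specimen A: true varve count = 8586 − 9 + 17 = 8594.
A: Mean rate = 2526.0 mm / 8594 years ≈ 0.294 mm/year.
For B, 0.294 mm/year × 10322 years = 3034.7 mm.

3034.7 mm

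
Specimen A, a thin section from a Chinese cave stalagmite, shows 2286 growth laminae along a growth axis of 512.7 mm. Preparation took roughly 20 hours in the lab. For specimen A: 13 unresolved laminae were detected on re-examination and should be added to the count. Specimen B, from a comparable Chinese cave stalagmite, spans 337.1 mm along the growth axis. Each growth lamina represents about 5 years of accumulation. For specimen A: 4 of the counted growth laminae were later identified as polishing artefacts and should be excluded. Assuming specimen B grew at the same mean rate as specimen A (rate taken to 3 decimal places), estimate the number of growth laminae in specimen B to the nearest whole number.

1498 growth laminae

Specimen A: after corrections the count is 2286 − 4 + 13 = 2295 growth laminae.
Specimen A: at 5 years per growth lamina, 2295 × 5 = 11475 years.
A: Mean rate = 512.7 mm / 11475 years ≈ 0.045 mm/year.
B spans 337.1 / 0.045 = 7491.11 years; at 5 years per growth lamina that is 7491.11 / 5 ≈ 1498 growth laminae.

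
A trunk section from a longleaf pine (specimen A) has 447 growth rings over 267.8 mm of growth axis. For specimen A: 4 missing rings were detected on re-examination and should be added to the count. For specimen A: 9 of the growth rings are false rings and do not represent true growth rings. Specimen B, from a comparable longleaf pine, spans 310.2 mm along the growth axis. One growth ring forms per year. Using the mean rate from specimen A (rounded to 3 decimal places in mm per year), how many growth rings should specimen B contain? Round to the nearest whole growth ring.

Specimen A: correcting the raw count gives 447 − 9 + 4 = 442 true growth rings.
A: Mean rate = 267.8 mm / 442 years ≈ 0.606 mm/year.
For B, 310.2 / 0.606 = 511.88 years ≈ 512 growth rings.

512 growth rings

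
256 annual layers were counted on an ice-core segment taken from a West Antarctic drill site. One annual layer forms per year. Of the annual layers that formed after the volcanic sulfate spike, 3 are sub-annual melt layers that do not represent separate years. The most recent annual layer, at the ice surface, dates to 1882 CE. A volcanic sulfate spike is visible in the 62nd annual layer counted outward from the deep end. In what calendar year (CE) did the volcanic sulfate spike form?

Between annual layer 62 and the ice surface there are 256 − 62 = 194 annual layers.
194 − 3 false = 191 true annual layers after the volcanic sulfate spike.
1882 − 191 = 1691 CE.

1691 CE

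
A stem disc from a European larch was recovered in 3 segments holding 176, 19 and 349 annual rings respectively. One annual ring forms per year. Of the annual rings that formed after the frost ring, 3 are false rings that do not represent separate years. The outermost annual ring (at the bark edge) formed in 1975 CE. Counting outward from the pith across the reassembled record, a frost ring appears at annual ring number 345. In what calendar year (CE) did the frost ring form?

Total annual rings = 176 + 19 + 349 = 544.
544 − 345 = 199 annual rings lie beyond the frost ring toward the bark edge.
Excluding 3 false annual rings: 199 − 3 = 196.
1975 − 196 = 1779 CE.

1779 CE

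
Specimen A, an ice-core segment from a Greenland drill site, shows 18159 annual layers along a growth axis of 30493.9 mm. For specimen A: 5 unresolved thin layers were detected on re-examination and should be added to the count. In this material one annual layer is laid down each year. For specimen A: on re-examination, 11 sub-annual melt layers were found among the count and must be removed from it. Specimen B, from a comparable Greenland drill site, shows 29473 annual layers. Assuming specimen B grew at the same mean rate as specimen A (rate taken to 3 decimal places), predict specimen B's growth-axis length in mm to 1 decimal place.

49514.6 mm

Specimen A: true annual layer count = 18159 − 11 + 5 = 18153.
A: Mean rate = 30493.9 mm / 18153 years ≈ 1.680 mm/year.
B's length ≈ 1.680 × 29473 = 49514.6 mm.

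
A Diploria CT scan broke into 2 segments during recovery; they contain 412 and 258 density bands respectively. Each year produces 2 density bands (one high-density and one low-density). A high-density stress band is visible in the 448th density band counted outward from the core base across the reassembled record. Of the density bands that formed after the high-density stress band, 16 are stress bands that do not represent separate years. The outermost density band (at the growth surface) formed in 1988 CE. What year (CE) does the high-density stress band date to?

Total density bands = 412 + 258 = 670.
The high-density stress band sits at density band 448 from the core base, so 670 − 448 = 222 density bands formed after it.
222 − 16 false = 206 true density bands after the high-density stress band.
Dividing by 2 density bands per year: 206 / 2 = 103 years.
The density band at the growth surface is 1988 CE, so the high-density stress band dates to 1988 − 103 = 1885 CE.

1885 CE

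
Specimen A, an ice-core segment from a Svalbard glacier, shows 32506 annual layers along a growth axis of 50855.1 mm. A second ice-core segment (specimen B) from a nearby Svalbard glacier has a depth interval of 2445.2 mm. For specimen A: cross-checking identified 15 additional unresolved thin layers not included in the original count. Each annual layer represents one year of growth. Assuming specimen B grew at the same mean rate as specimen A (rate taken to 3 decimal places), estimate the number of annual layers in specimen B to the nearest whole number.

1563 annual layers

Specimen A: correcting the raw count gives 32506 + 15 = 32521 true annual layers.
A: Extension rate ≈ 50855.1 / 32521 = 1.564 mm/year.
For B, 2445.2 / 1.564 = 1563.43 years ≈ 1563 annual layers.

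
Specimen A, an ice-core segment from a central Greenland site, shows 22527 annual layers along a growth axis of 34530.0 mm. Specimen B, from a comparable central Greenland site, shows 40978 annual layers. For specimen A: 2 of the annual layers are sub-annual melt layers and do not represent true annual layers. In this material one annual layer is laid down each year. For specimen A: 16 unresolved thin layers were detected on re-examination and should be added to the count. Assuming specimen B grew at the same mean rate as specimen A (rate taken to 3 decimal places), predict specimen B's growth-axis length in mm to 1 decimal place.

62778.3 mm

Specimen A: after corrections the count is 22527 − 2 + 16 = 22541 annual layers.
A: Mean rate = 34530.0 mm / 22541 years ≈ 1.532 mm per year.
Length of B = 1.532 × 40978 = 62778.3 mm.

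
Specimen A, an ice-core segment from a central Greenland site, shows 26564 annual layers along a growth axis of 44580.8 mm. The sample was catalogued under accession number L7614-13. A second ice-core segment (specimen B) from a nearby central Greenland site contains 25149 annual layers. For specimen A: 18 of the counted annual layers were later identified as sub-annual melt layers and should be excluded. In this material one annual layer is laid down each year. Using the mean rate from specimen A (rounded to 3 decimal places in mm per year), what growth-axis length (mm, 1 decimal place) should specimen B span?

Specimen A: correcting the raw count gives 26564 − 18 = 26546 true annual layers.
A: Extension rate ≈ 44580.8 / 26546 = 1.679 mm/year.
Length of B = 1.679 × 25149 = 42225.2 mm.

42225.2 mm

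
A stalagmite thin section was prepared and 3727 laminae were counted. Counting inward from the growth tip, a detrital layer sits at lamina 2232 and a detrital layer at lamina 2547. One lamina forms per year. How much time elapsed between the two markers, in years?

315 years

The two markers are separated by 2547 − 2232 = 315 laminae.
One lamina per year makes the interval 315 years.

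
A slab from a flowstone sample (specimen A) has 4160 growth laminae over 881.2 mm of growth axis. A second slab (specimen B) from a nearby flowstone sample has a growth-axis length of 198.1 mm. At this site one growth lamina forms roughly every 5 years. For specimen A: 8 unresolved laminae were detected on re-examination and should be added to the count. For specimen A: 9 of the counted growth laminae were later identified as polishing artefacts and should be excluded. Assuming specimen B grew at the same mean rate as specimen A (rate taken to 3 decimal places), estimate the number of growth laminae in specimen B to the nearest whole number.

943 growth laminae

Specimen A: correcting the raw count gives 4160 − 9 + 8 = 4159 true growth laminae.
Specimen A: at 5 years per growth lamina, 4159 × 5 = 20795 years.
A: Mean rate = 881.2 mm / 20795 years ≈ 0.042 mm per year.
B spans 198.1 / 0.042 = 4716.67 years; at 5 years per growth lamina that is 4716.67 / 5 ≈ 943 growth laminae.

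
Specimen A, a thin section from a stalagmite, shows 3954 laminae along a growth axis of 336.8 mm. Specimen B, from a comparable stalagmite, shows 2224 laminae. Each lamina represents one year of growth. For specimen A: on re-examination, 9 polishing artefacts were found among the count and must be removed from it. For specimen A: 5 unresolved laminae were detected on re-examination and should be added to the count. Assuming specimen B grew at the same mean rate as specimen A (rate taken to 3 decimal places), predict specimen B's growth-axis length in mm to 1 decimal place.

189.0 mm

Specimen A: correcting the raw count gives 3954 − 9 + 5 = 3950 true laminae.
A: Mean rate = 336.8 mm / 3950 years ≈ 0.085 mm per year.
B's length ≈ 0.085 × 2224 = 189.0 mm.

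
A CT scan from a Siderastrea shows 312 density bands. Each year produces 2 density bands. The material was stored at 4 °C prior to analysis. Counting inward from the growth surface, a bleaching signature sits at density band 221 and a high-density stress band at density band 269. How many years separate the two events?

269 − 221 = 48 density bands lie between the two events.
With 2 density bands per year, 48 / 2 = 24 years.

24 years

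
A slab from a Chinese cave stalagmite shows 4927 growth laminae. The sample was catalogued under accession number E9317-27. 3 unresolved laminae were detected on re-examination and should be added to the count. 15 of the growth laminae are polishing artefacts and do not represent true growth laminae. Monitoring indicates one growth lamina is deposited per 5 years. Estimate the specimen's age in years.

24575 years

Correcting the raw count gives 4927 − 15 + 3 = 4915 true growth laminae.
4915 growth laminae at 5 years each span 4915 × 5 = 24575 years.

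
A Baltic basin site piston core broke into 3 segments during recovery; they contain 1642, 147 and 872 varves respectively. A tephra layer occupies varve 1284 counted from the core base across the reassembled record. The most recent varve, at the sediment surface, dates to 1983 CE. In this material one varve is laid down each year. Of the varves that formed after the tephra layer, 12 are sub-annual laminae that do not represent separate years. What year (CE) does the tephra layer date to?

618 CE

Total varves = 1642 + 147 + 872 = 2661.
The tephra layer sits at varve 1284 from the core base, so 2661 − 1284 = 1377 varves formed after it.
1377 − 12 false = 1365 true varves after the tephra layer.
The varve at the sediment surface is 1983 CE, so the tephra layer dates to 1983 − 1365 = 618 CE.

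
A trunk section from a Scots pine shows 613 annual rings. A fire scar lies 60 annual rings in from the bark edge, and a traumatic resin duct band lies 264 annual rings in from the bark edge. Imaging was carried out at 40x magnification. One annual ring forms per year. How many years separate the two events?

204 years

Separation: 264 − 60 = 204 annual rings.
One annual ring per year makes the interval 204 years.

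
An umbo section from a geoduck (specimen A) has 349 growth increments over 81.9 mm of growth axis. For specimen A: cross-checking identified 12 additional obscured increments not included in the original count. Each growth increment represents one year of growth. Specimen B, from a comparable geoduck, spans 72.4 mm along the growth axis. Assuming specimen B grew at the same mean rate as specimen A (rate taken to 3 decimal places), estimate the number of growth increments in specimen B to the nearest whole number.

Specimen A: true growth increment count = 349 + 12 = 361.
A: 81.9 mm over 361 years gives 81.9 / 361 ≈ 0.227 mm/yr.
B spans 72.4 / 0.227 = 318.94 years ≈ 319 growth increments.

319 growth increments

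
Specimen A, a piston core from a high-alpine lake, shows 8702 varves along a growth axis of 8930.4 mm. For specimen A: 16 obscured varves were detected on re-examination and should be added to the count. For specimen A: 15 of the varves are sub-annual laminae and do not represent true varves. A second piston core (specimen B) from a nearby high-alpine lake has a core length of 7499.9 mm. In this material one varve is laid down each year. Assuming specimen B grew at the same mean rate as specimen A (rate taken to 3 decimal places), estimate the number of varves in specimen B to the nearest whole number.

Specimen A: true varve count = 8702 − 15 + 16 = 8703.
A: 8930.4 mm over 8703 years gives 8930.4 / 8703 ≈ 1.026 mm per year.
B spans 7499.9 / 1.026 = 7309.84 years ≈ 7310 varves.

7310 varves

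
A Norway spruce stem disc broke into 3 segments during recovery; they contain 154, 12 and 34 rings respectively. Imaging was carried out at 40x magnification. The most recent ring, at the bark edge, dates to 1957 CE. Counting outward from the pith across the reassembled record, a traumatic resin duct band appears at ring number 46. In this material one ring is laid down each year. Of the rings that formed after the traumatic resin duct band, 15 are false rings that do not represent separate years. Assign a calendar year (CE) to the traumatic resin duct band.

1818 CE

Total rings = 154 + 12 + 34 = 200.
Between ring 46 and the bark edge there are 200 − 46 = 154 rings.
Excluding 15 false rings: 154 − 15 = 139.
The ring at the bark edge is 1957 CE, so the traumatic resin duct band dates to 1957 − 139 = 1818 CE.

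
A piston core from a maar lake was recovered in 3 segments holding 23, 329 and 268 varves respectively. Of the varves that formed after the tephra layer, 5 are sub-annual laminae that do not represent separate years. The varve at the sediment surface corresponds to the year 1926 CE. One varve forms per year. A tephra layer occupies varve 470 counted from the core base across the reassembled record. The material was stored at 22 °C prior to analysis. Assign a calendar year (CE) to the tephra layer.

Total varves = 23 + 329 + 268 = 620.
Between varve 470 and the sediment surface there are 620 − 470 = 150 varves.
150 − 5 false = 145 true varves after the tephra layer.
Counting back 145 years from 1926 CE places the tephra layer in 1926 − 145 = 1781 CE.

1781 CE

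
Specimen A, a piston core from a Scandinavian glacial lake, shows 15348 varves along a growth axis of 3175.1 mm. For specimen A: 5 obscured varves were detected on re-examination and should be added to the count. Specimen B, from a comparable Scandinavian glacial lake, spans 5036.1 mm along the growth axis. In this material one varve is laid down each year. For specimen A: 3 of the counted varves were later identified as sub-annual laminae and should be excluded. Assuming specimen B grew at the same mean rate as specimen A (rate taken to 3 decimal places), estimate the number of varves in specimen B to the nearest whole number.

Specimen A: adjusted count: 15348 − 3 + 5 = 15350 varves.
A: Extension rate ≈ 3175.1 / 15350 = 0.207 mm per year.
B spans 5036.1 / 0.207 = 24328.99 years ≈ 24329 varves.

24329 varves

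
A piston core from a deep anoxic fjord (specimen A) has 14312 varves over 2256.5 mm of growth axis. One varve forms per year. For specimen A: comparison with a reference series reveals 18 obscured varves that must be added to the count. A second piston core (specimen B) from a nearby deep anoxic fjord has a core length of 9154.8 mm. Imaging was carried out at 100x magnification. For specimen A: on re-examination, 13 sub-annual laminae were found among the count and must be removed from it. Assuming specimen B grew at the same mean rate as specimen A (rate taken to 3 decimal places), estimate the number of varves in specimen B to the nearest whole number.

Specimen A: correcting the raw count gives 14312 − 13 + 18 = 14317 true varves.
A: Mean rate = 2256.5 mm / 14317 years ≈ 0.158 mm/yr.
Specimen B: 9154.8 mm / 0.158 mm per year = 57941.77 years ≈ 57942 varves.

57942 varves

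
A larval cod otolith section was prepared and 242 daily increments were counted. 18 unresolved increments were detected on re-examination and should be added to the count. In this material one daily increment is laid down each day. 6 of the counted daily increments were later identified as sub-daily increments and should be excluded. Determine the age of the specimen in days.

254 d

Correcting the raw count gives 242 − 6 + 18 = 254 true daily increments.
At one daily increment per day, that is 254 days.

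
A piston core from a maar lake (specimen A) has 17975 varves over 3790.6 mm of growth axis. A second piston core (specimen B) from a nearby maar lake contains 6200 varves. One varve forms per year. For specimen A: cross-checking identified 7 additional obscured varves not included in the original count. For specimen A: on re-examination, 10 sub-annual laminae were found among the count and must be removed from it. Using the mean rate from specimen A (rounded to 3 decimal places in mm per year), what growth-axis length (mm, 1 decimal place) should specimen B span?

Specimen A: correcting the raw count gives 17975 − 10 + 7 = 17972 true varves.
A: 3790.6 mm over 17972 years gives 3790.6 / 17972 ≈ 0.211 mm/year.
Length of B = 0.211 × 6200 = 1308.2 mm.

1308.2 mm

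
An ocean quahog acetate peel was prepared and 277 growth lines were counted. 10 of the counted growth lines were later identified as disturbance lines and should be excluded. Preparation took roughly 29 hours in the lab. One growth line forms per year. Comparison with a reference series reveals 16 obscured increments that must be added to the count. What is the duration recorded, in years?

283 years

Adjusted count: 277 − 10 + 16 = 283 growth lines.
At one growth line per year, that is 283 years.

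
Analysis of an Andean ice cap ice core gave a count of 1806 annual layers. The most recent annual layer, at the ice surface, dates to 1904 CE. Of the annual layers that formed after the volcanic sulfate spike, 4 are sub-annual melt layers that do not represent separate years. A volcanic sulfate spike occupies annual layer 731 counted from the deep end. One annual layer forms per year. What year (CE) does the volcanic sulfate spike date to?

1806 − 731 = 1075 annual layers lie beyond the volcanic sulfate spike toward the ice surface.
Removing the 4 false annual layers leaves 1075 − 4 = 1071 true annual layers beyond the volcanic sulfate spike.
Counting back 1071 years from 1904 CE places the volcanic sulfate spike in 1904 − 1071 = 833 CE.

833 CE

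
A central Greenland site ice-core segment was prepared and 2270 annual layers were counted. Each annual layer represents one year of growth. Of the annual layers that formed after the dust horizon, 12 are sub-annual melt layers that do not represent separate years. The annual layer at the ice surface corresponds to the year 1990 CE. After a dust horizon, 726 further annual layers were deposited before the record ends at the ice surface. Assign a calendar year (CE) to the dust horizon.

726 annual layers formed after the dust horizon.
Excluding 12 false annual layers: 726 − 12 = 714.
1990 − 714 = 1276 CE.

1276 CE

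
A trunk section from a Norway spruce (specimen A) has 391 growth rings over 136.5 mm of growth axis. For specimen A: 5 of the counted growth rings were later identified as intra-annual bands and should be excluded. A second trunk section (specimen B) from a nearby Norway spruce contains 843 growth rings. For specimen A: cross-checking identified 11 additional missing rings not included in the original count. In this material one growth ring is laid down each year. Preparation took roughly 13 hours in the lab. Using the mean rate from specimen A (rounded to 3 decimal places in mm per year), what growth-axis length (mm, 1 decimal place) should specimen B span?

Specimen A: adjusted count: 391 − 5 + 11 = 397 growth rings.
A: Mean rate = 136.5 mm / 397 years ≈ 0.344 mm/year.
Length of B = 0.344 × 843 = 290.0 mm.

290.0 mm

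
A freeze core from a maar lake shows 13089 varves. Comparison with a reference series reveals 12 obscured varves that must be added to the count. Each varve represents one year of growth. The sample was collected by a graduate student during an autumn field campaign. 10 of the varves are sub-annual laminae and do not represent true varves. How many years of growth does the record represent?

Adjusted count: 13089 − 10 + 12 = 13091 varves.
At one varve per year, that is 13091 years.

13091 yr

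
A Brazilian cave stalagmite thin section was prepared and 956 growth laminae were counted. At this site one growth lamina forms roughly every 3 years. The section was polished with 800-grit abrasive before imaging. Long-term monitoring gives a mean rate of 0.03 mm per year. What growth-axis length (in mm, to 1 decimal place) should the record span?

956 growth laminae at 3 years each span 956 × 3 = 2868 years.
Predicted length = 0.03 mm/year × 2868 years = 86.0 mm.

86.0 mm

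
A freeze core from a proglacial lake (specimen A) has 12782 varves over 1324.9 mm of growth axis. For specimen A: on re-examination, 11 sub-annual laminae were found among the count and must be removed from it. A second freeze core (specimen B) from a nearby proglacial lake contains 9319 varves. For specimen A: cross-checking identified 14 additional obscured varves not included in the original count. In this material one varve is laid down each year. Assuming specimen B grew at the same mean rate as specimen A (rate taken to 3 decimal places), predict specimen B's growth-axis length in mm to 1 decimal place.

Specimen A: after corrections the count is 12782 − 11 + 14 = 12785 varves.
A: Mean rate = 1324.9 mm / 12785 years ≈ 0.104 mm per year.
Length of B = 0.104 × 9319 = 969.2 mm.

969.2 mm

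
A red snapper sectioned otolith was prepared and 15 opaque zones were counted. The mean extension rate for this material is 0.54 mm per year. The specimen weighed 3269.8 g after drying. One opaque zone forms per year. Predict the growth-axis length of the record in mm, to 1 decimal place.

8.1 mm

The record spans 15 years at 0.54 mm per year.
Predicted length = 0.54 mm/year × 15 years = 8.1 mm.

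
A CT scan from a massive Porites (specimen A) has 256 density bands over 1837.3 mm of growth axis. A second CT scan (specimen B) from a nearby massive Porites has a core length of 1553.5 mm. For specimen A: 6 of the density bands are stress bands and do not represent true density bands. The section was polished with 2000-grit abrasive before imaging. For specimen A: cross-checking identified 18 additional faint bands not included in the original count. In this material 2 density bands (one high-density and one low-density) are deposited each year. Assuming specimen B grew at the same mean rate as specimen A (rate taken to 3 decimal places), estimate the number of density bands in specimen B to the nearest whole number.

Specimen A: true density band count = 256 − 6 + 18 = 268.
Specimen A: dividing by 2 density bands per year: 268 / 2 = 134 years.
A: Mean rate = 1837.3 mm / 134 years ≈ 13.711 mm per year.
Specimen B: 1553.5 mm / 13.711 mm per year = 113.30 years; at 2 density bands per year that is 113.30 × 2 ≈ 227 density bands.

227 density bands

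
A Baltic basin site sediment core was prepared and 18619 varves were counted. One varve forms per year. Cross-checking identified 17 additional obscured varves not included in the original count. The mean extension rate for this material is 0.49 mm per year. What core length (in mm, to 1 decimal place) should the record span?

9131.6 mm

After corrections the count is 18619 + 17 = 18636 varves.
Predicted length = 0.49 mm/year × 18636 years = 9131.6 mm.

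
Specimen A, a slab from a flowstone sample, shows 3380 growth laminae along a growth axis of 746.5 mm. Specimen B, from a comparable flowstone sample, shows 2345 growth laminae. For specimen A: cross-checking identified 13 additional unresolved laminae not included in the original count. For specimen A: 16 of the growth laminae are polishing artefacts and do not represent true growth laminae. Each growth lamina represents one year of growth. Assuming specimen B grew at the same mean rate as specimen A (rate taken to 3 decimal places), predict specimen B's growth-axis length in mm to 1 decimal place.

518.2 mm

Specimen A: adjusted count: 3380 − 16 + 13 = 3377 growth laminae.
A: Mean rate = 746.5 mm / 3377 years ≈ 0.221 mm/year.
B's length ≈ 0.221 × 2345 = 518.2 mm.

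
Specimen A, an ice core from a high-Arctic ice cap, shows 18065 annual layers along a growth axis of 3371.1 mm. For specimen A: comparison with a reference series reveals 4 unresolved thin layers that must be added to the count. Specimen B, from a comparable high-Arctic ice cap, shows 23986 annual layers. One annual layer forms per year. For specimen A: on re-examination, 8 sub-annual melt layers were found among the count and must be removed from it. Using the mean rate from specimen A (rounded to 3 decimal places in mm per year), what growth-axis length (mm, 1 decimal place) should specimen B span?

4485.4 mm

Specimen A: true annual layer count = 18065 − 8 + 4 = 18061.
A: Mean rate = 3371.1 mm / 18061 years ≈ 0.187 mm/yr.
Length of B = 0.187 × 23986 = 4485.4 mm.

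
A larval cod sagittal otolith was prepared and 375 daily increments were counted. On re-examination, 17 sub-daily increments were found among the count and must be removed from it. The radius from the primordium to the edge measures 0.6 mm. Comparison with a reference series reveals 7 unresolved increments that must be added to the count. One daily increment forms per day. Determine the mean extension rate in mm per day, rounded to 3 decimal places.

0.002 mm per day

True daily increment count = 375 − 17 + 7 = 365.
Mean rate = 0.6 mm / 365 days ≈ 0.002 mm per day.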